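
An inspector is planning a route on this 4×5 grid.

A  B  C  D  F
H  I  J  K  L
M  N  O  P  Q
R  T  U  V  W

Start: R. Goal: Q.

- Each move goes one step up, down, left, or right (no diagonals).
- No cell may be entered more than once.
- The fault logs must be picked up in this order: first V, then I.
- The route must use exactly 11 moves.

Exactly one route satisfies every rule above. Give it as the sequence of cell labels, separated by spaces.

R T U V P O N I J K L Q

The waypoints must appear in the order V, I, with no cell reused.
Route from R: 3× right (reaching V), up to P, 2× left (reaching N), up to I, 3× right (reaching L), down to Q — 11 moves in all.
Check: order respected (V at step 3, I at step 7); 11 moves as required.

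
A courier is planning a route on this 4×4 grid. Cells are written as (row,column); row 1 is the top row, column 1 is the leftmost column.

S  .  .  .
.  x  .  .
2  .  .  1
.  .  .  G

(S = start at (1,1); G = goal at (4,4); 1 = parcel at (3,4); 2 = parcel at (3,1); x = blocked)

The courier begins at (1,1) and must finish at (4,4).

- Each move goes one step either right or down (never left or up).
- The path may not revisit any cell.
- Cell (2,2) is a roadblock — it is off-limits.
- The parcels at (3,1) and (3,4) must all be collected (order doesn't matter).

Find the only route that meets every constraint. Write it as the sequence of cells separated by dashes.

Moves only go right or down, so the column and row indices never decrease.
Route from (1,1): 2× down (reaching (3,1)), 3× right (reaching (3,4)), down to (4,4) — 6 moves in all.
Check: all required cells visited.

(1,1) - (2,1) - (3,1) - (3,2) - (3,3) - (3,4) - (4,4)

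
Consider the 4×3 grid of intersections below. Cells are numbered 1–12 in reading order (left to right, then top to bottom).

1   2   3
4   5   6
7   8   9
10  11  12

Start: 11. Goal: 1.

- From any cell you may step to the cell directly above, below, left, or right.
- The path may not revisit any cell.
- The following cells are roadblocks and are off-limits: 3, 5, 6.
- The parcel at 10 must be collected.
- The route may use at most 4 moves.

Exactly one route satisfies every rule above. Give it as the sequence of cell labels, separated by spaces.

11 10 7 4 1

The budget equals the shortest possible length, so every move has to be on a shortest route through the required cells.
Route from 11: left 1 to 10, up 3 to 1 — 4 moves in all.
Check: all required cells visited; 4 ≤ 4 moves.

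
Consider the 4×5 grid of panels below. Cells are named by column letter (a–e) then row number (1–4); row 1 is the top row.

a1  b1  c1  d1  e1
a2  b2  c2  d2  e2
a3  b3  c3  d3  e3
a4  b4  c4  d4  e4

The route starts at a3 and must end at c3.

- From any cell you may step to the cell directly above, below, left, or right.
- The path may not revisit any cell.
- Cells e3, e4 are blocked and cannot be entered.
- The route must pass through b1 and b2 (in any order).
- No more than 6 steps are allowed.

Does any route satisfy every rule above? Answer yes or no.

yes

One route that works: a3 → a2 → a1 → b1 → b2 → b3 → c3.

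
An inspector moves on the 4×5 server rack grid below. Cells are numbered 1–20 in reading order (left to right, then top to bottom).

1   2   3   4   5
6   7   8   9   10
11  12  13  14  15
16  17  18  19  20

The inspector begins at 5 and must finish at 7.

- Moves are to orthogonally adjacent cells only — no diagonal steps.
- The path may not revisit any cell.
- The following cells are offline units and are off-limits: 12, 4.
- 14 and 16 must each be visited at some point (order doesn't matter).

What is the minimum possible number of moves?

10

Any route passes through 14 and 16 in some order between 5 and 7. Summing Manhattan distances along each leg and taking the cheapest ordering (5 → 14 → 16 → 7) gives a lower bound of 3 + 4 + 3 = 10 moves.
A route of 10 moves achieves this: 5 → 10 → 15 → 14 → 19 → 18 → 17 → 16 → 11 → 6 → 7.
Since 10 matches the lower bound, it is optimal.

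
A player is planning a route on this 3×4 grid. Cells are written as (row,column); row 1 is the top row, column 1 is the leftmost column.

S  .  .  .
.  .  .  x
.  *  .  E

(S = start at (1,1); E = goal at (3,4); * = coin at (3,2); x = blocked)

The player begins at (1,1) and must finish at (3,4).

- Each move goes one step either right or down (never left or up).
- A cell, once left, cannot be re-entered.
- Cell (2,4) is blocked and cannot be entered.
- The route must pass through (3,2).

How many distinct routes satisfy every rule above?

A right/down-only route from (1,1) to (3,4) makes exactly 2 down-moves and 3 right-moves in some order.
With no other constraints that would be C(5,2) = 10 routes.
Split at (3,2) and multiply the segment counts (each segment already excludes blocked cells): (1,1)→(3,2): 3; (3,2)→(3,4): 1; product = 3.
That gives 3 routes.

3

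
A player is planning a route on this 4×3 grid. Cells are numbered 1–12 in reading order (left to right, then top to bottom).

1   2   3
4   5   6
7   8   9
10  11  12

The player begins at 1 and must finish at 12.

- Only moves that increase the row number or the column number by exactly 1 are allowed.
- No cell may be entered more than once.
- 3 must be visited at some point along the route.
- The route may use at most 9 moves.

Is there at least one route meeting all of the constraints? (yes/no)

yes

One route that works: 1 → 2 → 3 → 6 → 9 → 12.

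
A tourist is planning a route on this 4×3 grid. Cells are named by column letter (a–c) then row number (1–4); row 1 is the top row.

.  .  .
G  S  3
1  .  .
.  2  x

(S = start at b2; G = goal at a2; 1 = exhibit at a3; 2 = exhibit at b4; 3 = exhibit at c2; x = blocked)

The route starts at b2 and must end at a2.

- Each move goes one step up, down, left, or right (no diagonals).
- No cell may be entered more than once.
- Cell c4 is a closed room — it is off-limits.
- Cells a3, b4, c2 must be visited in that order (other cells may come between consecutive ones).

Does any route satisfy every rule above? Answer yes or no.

Ignoring the required order, 2 revisit-free routes from b2 to a2 pass through all of a3, b4, and c2; the waypoint orders that occur are c2 → b4 → a3 (2) — never a3 → b4 → c2.

no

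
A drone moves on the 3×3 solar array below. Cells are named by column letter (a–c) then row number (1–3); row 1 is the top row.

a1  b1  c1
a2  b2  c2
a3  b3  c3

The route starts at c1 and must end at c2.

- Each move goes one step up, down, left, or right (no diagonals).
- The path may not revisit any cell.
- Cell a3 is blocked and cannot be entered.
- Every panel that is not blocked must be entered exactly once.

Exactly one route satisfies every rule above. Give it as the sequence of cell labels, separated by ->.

Need to visit all 8 open cells exactly once, starting at c1 and ending at c2.
Cell b3 has only two open neighbours (b2 and c3), so the path must pass straight through it: one of those is the cell it's entered from and the other is where it exits.
Route from c1: 2× left (reaching a1), down to a2, right to b2, down to b3, right to c3, up to c2 — 7 moves in all.
Check: all 8 open cells covered.

c1 -> b1 -> a1 -> a2 -> b2 -> b3 -> c3 -> c2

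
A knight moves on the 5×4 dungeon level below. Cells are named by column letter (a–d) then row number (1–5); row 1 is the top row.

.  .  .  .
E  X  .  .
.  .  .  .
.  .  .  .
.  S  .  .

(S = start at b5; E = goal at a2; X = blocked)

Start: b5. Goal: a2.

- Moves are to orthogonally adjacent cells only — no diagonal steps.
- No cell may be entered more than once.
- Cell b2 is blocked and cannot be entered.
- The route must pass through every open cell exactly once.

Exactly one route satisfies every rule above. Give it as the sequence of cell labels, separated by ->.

b5 -> a5 -> a4 -> a3 -> b3 -> b4 -> c4 -> c5 -> d5 -> d4 -> d3 -> c3 -> c2 -> d2 -> d1 -> c1 -> b1 -> a1 -> a2

Need to visit all 19 open cells exactly once, starting at b5 and ending at a2.
Cell a1 has only two open neighbours (a2 and b1), so the path must pass straight through it: one of those is the cell it's entered from and the other is where it exits.
Route from b5: left 1 to a5, up 2 to a3, right 1 to b3, down 1 to b4, right 1 to c4, down 1 to c5, right 1 to d5, up 2 to d3, left 1 to c3, up 1 to c2, right 1 to d2, up 1 to d1, left 3 to a1, down 1 to a2 — 18 moves in all.
Check: all 19 open cells covered.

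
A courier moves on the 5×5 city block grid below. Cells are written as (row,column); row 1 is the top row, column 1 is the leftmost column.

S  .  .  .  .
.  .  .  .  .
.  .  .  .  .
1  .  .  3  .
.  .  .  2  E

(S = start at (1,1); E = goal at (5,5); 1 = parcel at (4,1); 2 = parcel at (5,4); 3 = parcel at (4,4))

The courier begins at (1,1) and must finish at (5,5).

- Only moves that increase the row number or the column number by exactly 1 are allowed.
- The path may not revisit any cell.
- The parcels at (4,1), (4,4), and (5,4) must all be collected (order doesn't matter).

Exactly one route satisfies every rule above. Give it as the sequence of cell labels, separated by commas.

Moves only go right or down, so the column and row indices never decrease.
Route from (1,1): down 3 to (4,1), right 3 to (4,4), down 1 to (5,4), right 1 to (5,5) — 8 moves in all.
Check: all required cells visited.

(1,1), (2,1), (3,1), (4,1), (4,2), (4,3), (4,4), (5,4), (5,5)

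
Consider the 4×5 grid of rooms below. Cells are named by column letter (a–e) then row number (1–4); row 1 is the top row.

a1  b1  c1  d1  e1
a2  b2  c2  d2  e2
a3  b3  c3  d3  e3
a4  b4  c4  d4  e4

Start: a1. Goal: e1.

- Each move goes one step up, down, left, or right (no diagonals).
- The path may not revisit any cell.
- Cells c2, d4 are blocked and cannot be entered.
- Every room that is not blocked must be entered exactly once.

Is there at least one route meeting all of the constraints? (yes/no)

no

Cell e4 has only one open neighbour but is neither the start nor the goal, so a Hamiltonian route would have to both enter and leave it through the same neighbour — impossible without revisiting.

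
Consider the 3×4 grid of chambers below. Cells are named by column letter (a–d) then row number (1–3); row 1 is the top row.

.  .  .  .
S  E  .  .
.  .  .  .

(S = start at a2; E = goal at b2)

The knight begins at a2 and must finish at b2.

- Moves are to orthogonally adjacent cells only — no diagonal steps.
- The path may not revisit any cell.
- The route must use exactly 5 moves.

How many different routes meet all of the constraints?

2

Need simple routes of exactly 5 moves from a2 to b2 (Manhattan distance 1, so 2 moves are spent on a detour and 2 undoing it).
Enumerating: a2 a1 b1 c1 c2 b2 | a2 a3 b3 c3 c2 b2.
That gives 2 routes.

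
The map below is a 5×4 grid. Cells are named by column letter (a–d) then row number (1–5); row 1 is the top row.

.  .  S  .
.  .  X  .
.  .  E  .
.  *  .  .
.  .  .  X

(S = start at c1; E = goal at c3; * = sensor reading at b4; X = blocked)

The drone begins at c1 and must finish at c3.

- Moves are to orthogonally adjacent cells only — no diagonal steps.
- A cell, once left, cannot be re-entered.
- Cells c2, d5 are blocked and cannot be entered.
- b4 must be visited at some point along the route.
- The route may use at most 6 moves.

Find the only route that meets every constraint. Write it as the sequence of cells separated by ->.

The budget equals the shortest possible length, so every move has to be on a shortest route through the required cells.
Route from c1: left 1 to b1, down 3 to b4, right 1 to c4, up 1 to c3 — 6 moves in all.
Check: all required cells visited; 6 ≤ 6 moves.

c1 -> b1 -> b2 -> b3 -> b4 -> c4 -> c3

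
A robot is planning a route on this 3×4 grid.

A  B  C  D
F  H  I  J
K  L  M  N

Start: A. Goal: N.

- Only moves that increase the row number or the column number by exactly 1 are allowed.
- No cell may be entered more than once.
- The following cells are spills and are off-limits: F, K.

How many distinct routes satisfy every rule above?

A right/down-only route from A to N makes exactly 2 down-moves and 3 right-moves in some order.
With no other constraints that would be C(5,2) = 10 routes.
Subtract routes through each blocked cell (inclusion–exclusion for overlaps): − through F: 4 − through K: 1 + through F&K: 1 → 6.
That gives 6 routes.

6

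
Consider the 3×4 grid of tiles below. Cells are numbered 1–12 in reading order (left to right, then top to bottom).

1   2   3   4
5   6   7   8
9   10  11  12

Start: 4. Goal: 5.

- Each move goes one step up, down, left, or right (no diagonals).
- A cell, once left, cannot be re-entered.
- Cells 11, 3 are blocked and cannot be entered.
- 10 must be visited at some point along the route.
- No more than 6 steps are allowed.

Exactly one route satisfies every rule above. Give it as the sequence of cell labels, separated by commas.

4, 8, 7, 6, 10, 9, 5

The budget equals the shortest possible length, so every move has to be on a shortest route through the required cells.
Route from 4: down to 8, 2× left (reaching 6), down to 10, left to 9, up to 5 — 6 moves in all.
Check: all required cells visited; 6 ≤ 6 moves.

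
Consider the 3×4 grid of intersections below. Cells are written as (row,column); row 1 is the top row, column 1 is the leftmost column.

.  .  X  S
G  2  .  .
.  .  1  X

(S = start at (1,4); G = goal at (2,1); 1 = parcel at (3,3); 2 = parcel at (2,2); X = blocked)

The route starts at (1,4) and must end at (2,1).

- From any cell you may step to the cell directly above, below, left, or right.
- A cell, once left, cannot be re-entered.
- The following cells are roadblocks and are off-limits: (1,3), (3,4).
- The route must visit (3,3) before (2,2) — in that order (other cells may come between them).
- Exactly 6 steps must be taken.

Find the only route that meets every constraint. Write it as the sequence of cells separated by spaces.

(1,4) (2,4) (2,3) (3,3) (3,2) (2,2) (2,1)

The waypoints must appear in the order (3,3), (2,2), with no cell reused.
Route from (1,4): down 1 to (2,4), left 1 to (2,3), down 1 to (3,3), left 1 to (3,2), up 1 to (2,2), left 1 to (2,1) — 6 moves in all.
Check: order respected (1 at step 3, 2 at step 5); 6 moves as required.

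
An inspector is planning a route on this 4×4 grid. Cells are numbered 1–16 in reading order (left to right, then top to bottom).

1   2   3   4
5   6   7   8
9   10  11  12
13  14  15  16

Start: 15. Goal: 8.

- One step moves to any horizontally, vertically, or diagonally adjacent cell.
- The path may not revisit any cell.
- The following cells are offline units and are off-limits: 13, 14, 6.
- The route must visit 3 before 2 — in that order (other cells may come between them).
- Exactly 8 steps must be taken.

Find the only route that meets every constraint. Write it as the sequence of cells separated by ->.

15 -> 12 -> 7 -> 3 -> 2 -> 5 -> 10 -> 11 -> 8

The waypoints must appear in the order 3, 2, with no cell reused.
Route from 15: up-right to 12, up-left to 7, up to 3, left to 2, down-left to 5, down-right to 10, right to 11, up-right to 8 — 8 moves in all.
Check: order respected (3 at step 3, 2 at step 4); 8 moves as required.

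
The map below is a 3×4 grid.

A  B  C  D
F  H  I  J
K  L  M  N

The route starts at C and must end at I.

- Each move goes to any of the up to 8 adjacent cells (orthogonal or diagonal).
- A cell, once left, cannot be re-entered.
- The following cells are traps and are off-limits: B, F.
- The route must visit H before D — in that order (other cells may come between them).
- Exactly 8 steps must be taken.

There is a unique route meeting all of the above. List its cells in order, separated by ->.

The waypoints must appear in the order H, D, with no cell reused.
Route from C: 2× down-left (reaching K), 3× right (reaching N), 2× up (reaching D), down-left to I — 8 moves in all.
Check: order respected (H at step 1, D at step 7); 8 moves as required.

C -> H -> K -> L -> M -> N -> J -> D -> I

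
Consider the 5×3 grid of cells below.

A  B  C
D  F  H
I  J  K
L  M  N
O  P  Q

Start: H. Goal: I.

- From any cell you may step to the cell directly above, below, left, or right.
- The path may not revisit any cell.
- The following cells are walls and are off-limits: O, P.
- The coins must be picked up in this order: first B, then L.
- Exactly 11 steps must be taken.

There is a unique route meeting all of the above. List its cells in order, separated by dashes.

H - C - B - A - D - F - J - K - N - M - L - I

The waypoints must appear in the order B, L, with no cell reused.
Route from H: up 1 to C, left 2 to A, down 1 to D, right 1 to F, down 1 to J, right 1 to K, down 1 to N, left 2 to L, up 1 to I — 11 moves in all.
Check: order respected (B at step 2, L at step 10); 11 moves as required.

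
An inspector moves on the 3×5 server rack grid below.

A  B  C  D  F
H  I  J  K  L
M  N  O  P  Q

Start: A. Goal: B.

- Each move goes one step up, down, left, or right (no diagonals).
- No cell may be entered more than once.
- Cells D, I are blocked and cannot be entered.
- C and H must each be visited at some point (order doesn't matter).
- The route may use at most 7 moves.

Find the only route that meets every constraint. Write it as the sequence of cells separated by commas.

A, H, M, N, O, J, C, B

Any route must reach C and H and still end at B within 7 moves, so the order of the required stops is forced.
Route from A: down 2 to M, right 2 to O, up 2 to C, left 1 to B — 7 moves in all.
Check: all required cells visited; 7 ≤ 7 moves.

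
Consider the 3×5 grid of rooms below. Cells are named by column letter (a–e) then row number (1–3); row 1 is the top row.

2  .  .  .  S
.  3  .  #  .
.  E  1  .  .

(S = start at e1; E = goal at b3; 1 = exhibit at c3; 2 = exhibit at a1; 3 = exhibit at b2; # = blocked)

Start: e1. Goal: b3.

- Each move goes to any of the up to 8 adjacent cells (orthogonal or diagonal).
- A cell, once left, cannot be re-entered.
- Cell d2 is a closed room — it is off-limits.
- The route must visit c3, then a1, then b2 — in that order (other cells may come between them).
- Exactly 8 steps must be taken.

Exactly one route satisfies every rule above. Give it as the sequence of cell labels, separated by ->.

e1 -> e2 -> d3 -> c3 -> c2 -> b1 -> a1 -> b2 -> b3

The waypoints must appear in the order c3, a1, b2, with no cell reused.
Route from e1: down to e2, down-left to d3, left to c3, up to c2, up-left to b1, left to a1, down-right to b2, down to b3 — 8 moves in all.
Check: order respected (1 at step 3, 2 at step 6, 3 at step 7); 8 moves as required.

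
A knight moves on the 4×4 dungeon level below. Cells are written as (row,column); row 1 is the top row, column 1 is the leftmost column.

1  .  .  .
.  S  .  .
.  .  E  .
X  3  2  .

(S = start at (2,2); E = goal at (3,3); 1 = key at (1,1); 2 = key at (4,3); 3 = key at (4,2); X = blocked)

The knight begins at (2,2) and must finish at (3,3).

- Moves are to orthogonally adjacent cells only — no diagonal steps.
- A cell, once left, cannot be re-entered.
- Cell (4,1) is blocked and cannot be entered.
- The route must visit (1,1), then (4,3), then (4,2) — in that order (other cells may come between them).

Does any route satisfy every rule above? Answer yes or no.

One route that works: (2,2) → (2,1) → (1,1) → (1,2) → (1,3) → (2,3) → (2,4) → (3,4) → (4,4) → (4,3) → (4,2) → (3,2) → (3,3).

yes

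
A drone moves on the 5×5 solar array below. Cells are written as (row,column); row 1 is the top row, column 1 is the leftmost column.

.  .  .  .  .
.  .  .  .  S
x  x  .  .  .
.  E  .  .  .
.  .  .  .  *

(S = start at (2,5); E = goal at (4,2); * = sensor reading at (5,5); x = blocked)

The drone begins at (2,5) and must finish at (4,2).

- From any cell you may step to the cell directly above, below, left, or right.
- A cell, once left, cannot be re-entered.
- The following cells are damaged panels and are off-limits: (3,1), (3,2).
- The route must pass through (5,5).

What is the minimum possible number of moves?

7

Any route passes through (5,5) somewhere between (2,5) and (4,2). Summing Manhattan distances along the two legs ((2,5) → (5,5) → (4,2)) gives a lower bound of 3 + 4 = 7 moves.
A route of 7 moves achieves this: (2,5) → (3,5) → (4,5) → (5,5) → (5,4) → (4,4) → (4,3) → (4,2).
Since 7 matches the lower bound, it is optimal.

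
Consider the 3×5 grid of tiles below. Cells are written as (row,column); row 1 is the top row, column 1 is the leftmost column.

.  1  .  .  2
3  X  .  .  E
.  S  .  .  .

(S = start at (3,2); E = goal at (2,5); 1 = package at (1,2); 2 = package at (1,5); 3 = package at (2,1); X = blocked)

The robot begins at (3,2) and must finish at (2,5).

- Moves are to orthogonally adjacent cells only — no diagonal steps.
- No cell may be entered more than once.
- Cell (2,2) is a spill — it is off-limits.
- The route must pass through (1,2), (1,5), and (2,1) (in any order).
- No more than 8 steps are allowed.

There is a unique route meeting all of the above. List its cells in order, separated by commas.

The 8-move cap with required stops at (1,2), (1,5), (2,1) leaves no slack for detours.
Route from (3,2): left to (3,1), 2× up (reaching (1,1)), 4× right (reaching (1,5)), down to (2,5) — 8 moves in all.
Check: all required cells visited; 8 ≤ 8 moves.

(3,2), (3,1), (2,1), (1,1), (1,2), (1,3), (1,4), (1,5), (2,5)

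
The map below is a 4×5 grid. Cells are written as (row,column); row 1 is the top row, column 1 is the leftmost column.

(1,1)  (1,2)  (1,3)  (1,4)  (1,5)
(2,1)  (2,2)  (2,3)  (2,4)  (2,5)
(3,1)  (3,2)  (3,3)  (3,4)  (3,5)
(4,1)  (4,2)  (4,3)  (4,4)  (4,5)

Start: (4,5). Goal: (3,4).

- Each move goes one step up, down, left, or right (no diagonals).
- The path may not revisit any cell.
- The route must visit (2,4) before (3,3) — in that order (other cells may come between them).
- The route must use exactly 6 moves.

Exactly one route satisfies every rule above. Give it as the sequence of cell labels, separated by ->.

The waypoints must appear in the order (2,4), (3,3), with no cell reused.
Route from (4,5): up 2 to (2,5), left 2 to (2,3), down 1 to (3,3), right 1 to (3,4) — 6 moves in all.
Check: order respected ((2,4) at step 3, (3,3) at step 5); 6 moves as required.

(4,5) -> (3,5) -> (2,5) -> (2,4) -> (2,3) -> (3,3) -> (3,4)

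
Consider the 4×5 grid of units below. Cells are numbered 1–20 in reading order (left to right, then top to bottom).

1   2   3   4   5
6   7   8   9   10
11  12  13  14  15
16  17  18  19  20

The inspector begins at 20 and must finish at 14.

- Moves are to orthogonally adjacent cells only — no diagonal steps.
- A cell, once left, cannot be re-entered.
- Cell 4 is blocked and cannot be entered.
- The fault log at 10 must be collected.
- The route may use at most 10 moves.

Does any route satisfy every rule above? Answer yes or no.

One route that works: 20 → 15 → 10 → 9 → 14.

yes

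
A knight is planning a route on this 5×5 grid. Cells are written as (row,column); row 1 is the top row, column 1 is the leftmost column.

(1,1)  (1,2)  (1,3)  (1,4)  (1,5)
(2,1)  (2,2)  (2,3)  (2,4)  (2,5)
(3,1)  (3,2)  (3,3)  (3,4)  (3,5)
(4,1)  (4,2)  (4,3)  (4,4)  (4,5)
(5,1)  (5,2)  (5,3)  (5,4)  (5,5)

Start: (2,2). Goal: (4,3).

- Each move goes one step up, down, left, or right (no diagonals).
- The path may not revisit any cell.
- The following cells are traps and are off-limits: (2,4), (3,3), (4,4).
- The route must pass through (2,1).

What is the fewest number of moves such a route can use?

5

Any route passes through (2,1) somewhere between (2,2) and (4,3). Summing Manhattan distances along the two legs ((2,2) → (2,1) → (4,3)) gives a lower bound of 1 + 4 = 5 moves.
A route of 5 moves achieves this: (2,2) → (2,1) → (3,1) → (4,1) → (4,2) → (4,3).
Since 5 matches the lower bound, it is optimal.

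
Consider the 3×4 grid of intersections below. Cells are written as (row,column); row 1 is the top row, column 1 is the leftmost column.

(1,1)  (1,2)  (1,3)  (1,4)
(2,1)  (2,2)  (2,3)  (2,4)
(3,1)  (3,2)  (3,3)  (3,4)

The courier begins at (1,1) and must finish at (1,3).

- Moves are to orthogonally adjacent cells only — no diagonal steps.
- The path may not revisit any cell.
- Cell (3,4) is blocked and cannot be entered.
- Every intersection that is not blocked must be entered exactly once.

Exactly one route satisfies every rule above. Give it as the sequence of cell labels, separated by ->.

Need to visit all 11 open cells exactly once, starting at (1,1) and ending at (1,3).
Cell (1,4) has only two open neighbours ((2,4) and (1,3)), so the path must pass straight through it: one of those is the cell it's entered from and the other is where it exits.
Route from (1,1): right to (1,2), down to (2,2), left to (2,1), down to (3,1), 2× right (reaching (3,3)), up to (2,3), right to (2,4), up to (1,4), left to (1,3) — 10 moves in all.
Check: all 11 open cells covered.

(1,1) -> (1,2) -> (2,2) -> (2,1) -> (3,1) -> (3,2) -> (3,3) -> (2,3) -> (2,4) -> (1,4) -> (1,3)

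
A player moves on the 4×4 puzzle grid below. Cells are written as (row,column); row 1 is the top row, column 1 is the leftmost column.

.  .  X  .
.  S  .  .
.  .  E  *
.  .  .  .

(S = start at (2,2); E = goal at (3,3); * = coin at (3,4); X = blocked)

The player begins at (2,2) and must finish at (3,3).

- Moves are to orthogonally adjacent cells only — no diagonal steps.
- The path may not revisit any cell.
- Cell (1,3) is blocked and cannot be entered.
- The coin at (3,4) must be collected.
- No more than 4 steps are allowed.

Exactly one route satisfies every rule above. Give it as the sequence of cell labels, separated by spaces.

(2,2) (2,3) (2,4) (3,4) (3,3)

The 4-move cap with required stops at (3,4) leaves no slack for detours.
Route from (2,2): right 2 to (2,4), down 1 to (3,4), left 1 to (3,3) — 4 moves in all.
Check: all required cells visited; 4 ≤ 4 moves.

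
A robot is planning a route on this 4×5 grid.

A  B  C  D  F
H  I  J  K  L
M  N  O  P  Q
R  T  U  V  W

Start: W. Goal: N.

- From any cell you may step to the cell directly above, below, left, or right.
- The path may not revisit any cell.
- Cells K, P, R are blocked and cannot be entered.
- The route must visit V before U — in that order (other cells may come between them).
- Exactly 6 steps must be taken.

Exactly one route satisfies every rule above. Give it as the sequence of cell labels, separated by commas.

The waypoints must appear in the order V, U, with no cell reused.
Route from W: 2× left (reaching U), 2× up (reaching J), left to I, down to N — 6 moves in all.
Check: order respected (V at step 1, U at step 2); 6 moves as required.

W, V, U, O, J, I, N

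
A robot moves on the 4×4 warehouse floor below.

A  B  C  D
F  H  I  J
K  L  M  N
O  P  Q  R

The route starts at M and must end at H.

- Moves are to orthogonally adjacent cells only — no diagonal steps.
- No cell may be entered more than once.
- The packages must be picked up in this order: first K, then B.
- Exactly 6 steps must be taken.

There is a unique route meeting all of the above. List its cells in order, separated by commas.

The waypoints must appear in the order K, B, with no cell reused.
Route from M: left 2 to K, up 2 to A, right 1 to B, down 1 to H — 6 moves in all.
Check: order respected (K at step 2, B at step 5); 6 moves as required.

M, L, K, F, A, B, H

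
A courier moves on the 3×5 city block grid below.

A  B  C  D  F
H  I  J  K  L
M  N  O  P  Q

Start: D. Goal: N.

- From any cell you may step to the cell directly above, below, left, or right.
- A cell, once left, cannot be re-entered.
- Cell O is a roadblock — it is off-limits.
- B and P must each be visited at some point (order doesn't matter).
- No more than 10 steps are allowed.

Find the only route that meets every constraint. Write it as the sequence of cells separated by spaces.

Any route must reach B and P and still end at N within 10 moves, so the order of the required stops is forced.
Route from D: right 1 to F, down 2 to Q, left 1 to P, up 1 to K, left 1 to J, up 1 to C, left 1 to B, down 2 to N — 10 moves in all.
Check: all required cells visited; 10 ≤ 10 moves.

D F L Q P K J C B I N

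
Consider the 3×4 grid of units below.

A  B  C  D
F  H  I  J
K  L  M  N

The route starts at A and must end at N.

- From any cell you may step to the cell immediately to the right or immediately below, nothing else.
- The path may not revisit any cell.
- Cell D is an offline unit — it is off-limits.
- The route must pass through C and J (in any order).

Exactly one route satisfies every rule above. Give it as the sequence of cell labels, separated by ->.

Moves only go right or down, so the column and row indices never decrease.
Route from A: 2× right (reaching C), down to I, right to J, down to N — 5 moves in all.
Check: all required cells visited.

A -> B -> C -> I -> J -> N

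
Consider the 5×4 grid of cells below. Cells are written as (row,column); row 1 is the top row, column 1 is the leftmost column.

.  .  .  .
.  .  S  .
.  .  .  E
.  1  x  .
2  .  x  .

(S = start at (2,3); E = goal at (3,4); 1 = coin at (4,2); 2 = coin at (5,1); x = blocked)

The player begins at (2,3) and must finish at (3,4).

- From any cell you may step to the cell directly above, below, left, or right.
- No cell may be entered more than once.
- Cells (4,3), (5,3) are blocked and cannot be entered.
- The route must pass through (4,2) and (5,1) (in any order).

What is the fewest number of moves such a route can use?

10

Any route passes through (4,2) and (5,1) in some order between (2,3) and (3,4). Summing Manhattan distances along each leg and taking the cheapest ordering ((2,3) → (4,2) → (5,1) → (3,4)) gives a lower bound of 3 + 2 + 5 = 10 moves.
A route of 10 moves achieves this: (2,3) → (2,2) → (2,1) → (3,1) → (4,1) → (5,1) → (5,2) → (4,2) → (3,2) → (3,3) → (3,4).
Since 10 matches the lower bound, it is optimal.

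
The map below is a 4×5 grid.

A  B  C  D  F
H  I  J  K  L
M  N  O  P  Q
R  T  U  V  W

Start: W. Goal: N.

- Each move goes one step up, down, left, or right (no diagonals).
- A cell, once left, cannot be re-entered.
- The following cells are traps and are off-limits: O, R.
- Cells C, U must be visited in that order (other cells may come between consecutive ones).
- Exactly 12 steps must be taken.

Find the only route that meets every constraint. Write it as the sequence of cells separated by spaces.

W Q L F D C J K P V U T N

The waypoints must appear in the order C, U, with no cell reused.
Route from W: up 3 to F, left 2 to C, down 1 to J, right 1 to K, down 2 to V, left 2 to T, up 1 to N — 12 moves in all.
Check: order respected (C at step 5, U at step 10); 12 moves as required.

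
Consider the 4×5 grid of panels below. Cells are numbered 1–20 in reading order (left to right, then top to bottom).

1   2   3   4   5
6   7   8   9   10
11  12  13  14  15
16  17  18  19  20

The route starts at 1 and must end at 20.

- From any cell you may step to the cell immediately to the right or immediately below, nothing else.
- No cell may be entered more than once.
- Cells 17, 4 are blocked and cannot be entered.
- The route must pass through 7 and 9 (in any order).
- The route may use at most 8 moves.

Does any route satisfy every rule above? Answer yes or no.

yes

One route that works: 1 → 6 → 7 → 8 → 9 → 14 → 19 → 20.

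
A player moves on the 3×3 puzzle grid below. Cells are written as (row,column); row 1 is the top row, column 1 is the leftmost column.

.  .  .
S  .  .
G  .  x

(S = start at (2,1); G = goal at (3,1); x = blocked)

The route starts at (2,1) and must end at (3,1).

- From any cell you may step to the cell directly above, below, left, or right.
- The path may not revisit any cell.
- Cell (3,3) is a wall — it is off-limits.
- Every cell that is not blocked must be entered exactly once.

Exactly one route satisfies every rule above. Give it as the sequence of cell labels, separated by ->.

(2,1) -> (1,1) -> (1,2) -> (1,3) -> (2,3) -> (2,2) -> (3,2) -> (3,1)

Need to visit all 8 open cells exactly once, starting at (2,1) and ending at (3,1).
Cell (1,3) has only two open neighbours ((2,3) and (1,2)), so the path must pass straight through it: one of those is the cell it's entered from and the other is where it exits.
Route from (2,1): up to (1,1), 2× right (reaching (1,3)), down to (2,3), left to (2,2), down to (3,2), left to (3,1) — 7 moves in all.
Check: all 8 open cells covered.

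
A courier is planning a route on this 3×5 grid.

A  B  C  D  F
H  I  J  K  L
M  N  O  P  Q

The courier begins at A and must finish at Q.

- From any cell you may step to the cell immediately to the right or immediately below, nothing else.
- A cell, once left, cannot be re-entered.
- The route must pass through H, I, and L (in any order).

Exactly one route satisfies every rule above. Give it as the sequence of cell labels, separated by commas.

A, H, I, J, K, L, Q

Moves only go right or down, so the column and row indices never decrease.
Route from A: down 1 to H, right 4 to L, down 1 to Q — 6 moves in all.
Check: all required cells visited.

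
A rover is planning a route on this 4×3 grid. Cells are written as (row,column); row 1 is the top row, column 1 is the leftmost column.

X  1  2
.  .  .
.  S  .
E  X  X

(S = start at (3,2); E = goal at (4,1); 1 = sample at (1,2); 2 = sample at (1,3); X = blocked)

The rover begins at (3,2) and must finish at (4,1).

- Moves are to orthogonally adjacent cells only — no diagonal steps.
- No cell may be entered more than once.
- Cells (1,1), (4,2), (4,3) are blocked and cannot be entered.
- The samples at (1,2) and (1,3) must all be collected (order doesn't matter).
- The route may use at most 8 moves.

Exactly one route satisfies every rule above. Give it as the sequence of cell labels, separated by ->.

Any route must reach (1,2) and (1,3) and still end at (4,1) within 8 moves, so the order of the required stops is forced.
Route from (3,2): right to (3,3), 2× up (reaching (1,3)), left to (1,2), down to (2,2), left to (2,1), 2× down (reaching (4,1)) — 8 moves in all.
Check: all required cells visited; 8 ≤ 8 moves.

(3,2) -> (3,3) -> (2,3) -> (1,3) -> (1,2) -> (2,2) -> (2,1) -> (3,1) -> (4,1)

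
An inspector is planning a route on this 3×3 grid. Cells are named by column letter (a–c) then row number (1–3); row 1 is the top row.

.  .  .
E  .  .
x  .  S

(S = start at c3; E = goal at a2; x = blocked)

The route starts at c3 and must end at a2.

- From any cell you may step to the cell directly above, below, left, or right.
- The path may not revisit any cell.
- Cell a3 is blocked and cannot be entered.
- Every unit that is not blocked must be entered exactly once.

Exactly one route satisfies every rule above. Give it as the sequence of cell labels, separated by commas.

Need to visit all 8 open cells exactly once, starting at c3 and ending at a2.
Cell b3 has only two open neighbours (b2 and c3), so the path must pass straight through it: one of those is the cell it's entered from and the other is where it exits.
Route from c3: left to b3, up to b2, right to c2, up to c1, 2× left (reaching a1), down to a2 — 7 moves in all.
Check: all 8 open cells covered.

c3, b3, b2, c2, c1, b1, a1, a2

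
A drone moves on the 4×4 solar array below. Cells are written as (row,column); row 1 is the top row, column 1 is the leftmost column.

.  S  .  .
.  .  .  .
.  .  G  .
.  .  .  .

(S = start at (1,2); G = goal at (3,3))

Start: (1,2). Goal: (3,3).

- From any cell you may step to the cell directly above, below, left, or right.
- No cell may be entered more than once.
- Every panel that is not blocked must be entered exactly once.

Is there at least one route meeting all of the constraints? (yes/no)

One route that works: (1,2) → (1,1) → (2,1) → (3,1) → (4,1) → (4,2) → (3,2) → (2,2) → (2,3) → (1,3) → (1,4) → (2,4) → (3,4) → (4,4) → (4,3) → (3,3).

yes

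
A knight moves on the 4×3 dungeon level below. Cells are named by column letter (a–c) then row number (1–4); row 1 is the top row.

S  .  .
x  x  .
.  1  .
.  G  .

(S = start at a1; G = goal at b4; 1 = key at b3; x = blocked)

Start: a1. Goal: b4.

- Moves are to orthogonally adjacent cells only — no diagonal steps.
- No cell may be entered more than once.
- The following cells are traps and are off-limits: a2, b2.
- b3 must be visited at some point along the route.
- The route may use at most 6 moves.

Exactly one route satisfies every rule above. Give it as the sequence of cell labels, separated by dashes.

The 6-move cap with required stops at b3 leaves no slack for detours.
Route from a1: right 2 to c1, down 2 to c3, left 1 to b3, down 1 to b4 — 6 moves in all.
Check: all required cells visited; 6 ≤ 6 moves.

a1 - b1 - c1 - c2 - c3 - b3 - b4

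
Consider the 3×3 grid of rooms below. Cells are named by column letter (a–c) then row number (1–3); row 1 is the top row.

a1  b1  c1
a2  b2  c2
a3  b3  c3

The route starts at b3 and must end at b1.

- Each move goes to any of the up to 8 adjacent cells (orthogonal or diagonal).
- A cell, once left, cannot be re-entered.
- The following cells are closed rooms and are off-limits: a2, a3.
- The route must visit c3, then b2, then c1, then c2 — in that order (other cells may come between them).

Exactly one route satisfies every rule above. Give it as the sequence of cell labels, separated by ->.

b3 -> c3 -> b2 -> c1 -> c2 -> b1

The waypoints must appear in the order c3, b2, c1, c2, with no cell reused.
Route from b3: right to c3, up-left to b2, up-right to c1, down to c2, up-left to b1 — 5 moves in all.
Check: order respected (c3 at step 1, b2 at step 2, c1 at step 3, c2 at step 4).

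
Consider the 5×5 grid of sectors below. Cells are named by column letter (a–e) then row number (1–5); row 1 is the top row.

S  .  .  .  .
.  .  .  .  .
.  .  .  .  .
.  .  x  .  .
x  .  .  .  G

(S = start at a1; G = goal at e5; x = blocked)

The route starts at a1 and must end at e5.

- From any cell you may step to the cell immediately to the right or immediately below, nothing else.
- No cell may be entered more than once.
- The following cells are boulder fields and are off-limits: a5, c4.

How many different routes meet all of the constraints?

A right/down-only route from a1 to e5 makes exactly 4 down-moves and 4 right-moves in some order.
With no other constraints that would be C(8,4) = 70 routes.
Subtract routes through each blocked cell (inclusion–exclusion for overlaps): − through c4: 30 − through a5: 1 → 39.
That gives 39 routes.

39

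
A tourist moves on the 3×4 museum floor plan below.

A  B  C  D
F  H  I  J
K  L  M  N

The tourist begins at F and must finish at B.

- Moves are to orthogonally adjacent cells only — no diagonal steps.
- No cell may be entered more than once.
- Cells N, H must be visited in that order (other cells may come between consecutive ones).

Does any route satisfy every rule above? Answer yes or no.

yes

One route that works: F → K → L → M → N → J → I → H → B.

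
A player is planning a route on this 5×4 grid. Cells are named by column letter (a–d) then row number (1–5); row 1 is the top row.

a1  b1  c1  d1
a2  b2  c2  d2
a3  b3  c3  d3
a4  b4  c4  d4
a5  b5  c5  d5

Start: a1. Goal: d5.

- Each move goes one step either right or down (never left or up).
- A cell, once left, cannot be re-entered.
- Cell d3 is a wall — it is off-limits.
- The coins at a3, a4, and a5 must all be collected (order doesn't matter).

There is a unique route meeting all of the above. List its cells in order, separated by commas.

Moves only go right or down, so the column and row indices never decrease.
Route from a1: down 4 to a5, right 3 to d5 — 7 moves in all.
Check: all required cells visited.

a1, a2, a3, a4, a5, b5, c5, d5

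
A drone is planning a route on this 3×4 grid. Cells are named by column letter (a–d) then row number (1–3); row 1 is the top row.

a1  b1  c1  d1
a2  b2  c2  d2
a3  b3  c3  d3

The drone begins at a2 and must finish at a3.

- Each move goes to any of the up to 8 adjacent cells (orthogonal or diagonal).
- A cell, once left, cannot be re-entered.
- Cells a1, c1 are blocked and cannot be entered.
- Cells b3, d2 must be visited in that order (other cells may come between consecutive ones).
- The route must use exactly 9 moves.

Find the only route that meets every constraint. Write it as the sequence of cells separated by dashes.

a2 - b3 - c3 - d3 - d2 - d1 - c2 - b1 - b2 - a3

The waypoints must appear in the order b3, d2, with no cell reused.
Route from a2: down-right to b3, 2× right (reaching d3), 2× up (reaching d1), down-left to c2, up-left to b1, down to b2, down-left to a3 — 9 moves in all.
Check: order respected (b3 at step 1, d2 at step 4); 9 moves as required.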